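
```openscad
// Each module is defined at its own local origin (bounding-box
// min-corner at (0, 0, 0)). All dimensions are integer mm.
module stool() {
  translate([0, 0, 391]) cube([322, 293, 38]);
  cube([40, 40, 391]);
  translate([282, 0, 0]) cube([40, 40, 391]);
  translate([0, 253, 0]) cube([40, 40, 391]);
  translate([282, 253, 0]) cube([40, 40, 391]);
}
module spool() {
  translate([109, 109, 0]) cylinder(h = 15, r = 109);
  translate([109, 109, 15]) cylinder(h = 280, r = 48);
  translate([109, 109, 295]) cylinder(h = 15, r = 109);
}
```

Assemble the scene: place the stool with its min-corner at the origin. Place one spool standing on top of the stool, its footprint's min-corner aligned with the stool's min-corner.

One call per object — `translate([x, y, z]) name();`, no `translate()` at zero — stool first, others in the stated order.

stool();
translate([0, 0, 429]) spool();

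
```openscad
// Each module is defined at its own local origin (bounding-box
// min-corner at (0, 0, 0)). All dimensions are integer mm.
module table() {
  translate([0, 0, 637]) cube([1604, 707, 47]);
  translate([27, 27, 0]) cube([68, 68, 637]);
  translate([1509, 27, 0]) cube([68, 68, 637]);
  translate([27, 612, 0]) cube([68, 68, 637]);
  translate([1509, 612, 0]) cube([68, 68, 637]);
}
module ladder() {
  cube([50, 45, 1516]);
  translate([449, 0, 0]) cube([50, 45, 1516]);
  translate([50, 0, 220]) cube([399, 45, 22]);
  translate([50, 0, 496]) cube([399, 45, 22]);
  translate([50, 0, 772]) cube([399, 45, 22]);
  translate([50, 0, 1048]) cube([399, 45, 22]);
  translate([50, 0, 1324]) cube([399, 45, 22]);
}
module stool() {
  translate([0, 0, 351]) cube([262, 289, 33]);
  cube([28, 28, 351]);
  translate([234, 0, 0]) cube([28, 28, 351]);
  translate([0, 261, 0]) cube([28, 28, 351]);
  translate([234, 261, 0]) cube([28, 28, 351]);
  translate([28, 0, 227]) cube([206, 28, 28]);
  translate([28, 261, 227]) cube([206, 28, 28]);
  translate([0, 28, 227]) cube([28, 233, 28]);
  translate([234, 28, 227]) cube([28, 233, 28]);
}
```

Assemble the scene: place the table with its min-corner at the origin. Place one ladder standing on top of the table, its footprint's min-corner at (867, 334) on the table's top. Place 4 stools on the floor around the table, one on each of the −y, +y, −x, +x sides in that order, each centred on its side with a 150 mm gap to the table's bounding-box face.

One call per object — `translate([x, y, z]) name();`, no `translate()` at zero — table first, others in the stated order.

table();
translate([867, 334, 684]) ladder();
translate([671, -439, 0]) stool();
translate([671, 857, 0]) stool();
translate([-412, 209, 0]) stool();
translate([1754, 209, 0]) stool();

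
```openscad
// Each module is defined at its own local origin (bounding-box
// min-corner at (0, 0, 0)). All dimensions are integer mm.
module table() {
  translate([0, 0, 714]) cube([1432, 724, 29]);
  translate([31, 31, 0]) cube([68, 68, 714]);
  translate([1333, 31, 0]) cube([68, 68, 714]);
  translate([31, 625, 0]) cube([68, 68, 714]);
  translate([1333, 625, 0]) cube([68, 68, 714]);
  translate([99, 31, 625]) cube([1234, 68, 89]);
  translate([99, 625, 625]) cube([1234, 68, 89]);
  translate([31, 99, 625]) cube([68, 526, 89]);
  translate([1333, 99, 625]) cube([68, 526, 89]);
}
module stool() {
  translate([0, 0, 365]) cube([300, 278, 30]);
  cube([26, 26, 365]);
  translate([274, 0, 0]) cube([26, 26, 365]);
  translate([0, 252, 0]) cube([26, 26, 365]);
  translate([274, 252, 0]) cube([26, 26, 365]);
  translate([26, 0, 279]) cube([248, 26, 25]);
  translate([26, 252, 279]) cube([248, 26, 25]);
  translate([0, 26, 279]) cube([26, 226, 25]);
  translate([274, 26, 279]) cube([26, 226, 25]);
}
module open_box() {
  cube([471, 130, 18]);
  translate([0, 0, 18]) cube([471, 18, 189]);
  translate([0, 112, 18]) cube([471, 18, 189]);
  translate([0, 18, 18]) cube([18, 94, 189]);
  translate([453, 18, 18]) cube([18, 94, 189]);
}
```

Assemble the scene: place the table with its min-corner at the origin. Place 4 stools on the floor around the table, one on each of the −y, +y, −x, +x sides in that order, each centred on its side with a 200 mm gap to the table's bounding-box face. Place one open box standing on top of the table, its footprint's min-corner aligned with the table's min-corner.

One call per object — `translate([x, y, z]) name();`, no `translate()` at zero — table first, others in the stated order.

table();
translate([566, -478, 0]) stool();
translate([566, 924, 0]) stool();
translate([-500, 223, 0]) stool();
translate([1632, 223, 0]) stool();
translate([0, 0, 743]) open_box();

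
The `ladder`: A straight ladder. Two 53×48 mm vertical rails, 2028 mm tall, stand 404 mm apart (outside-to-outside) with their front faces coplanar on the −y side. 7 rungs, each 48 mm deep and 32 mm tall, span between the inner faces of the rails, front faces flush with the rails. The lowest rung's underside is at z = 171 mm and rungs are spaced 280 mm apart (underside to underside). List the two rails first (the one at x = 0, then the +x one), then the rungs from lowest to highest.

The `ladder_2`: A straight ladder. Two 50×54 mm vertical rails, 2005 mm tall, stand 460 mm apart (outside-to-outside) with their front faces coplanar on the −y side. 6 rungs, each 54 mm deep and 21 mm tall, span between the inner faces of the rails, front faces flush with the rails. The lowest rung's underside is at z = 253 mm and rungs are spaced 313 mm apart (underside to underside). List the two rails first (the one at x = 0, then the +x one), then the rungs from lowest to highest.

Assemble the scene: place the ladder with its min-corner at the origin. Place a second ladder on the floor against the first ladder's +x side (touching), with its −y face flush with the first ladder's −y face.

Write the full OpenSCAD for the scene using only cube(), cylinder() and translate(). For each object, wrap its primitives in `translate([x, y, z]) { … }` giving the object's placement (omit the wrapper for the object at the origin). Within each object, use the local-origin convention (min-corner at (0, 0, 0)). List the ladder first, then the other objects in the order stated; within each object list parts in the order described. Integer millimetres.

cube([53, 48, 2028]);
translate([351, 0, 0]) cube([53, 48, 2028]);
translate([53, 0, 171]) cube([298, 48, 32]);
translate([53, 0, 451]) cube([298, 48, 32]);
translate([53, 0, 731]) cube([298, 48, 32]);
translate([53, 0, 1011]) cube([298, 48, 32]);
translate([53, 0, 1291]) cube([298, 48, 32]);
translate([53, 0, 1571]) cube([298, 48, 32]);
translate([53, 0, 1851]) cube([298, 48, 32]);
translate([404, 0, 0]) {
  cube([50, 54, 2005]);
  translate([410, 0, 0]) cube([50, 54, 2005]);
  translate([50, 0, 253]) cube([360, 54, 21]);
  translate([50, 0, 566]) cube([360, 54, 21]);
  translate([50, 0, 879]) cube([360, 54, 21]);
  translate([50, 0, 1192]) cube([360, 54, 21]);
  translate([50, 0, 1505]) cube([360, 54, 21]);
  translate([50, 0, 1818]) cube([360, 54, 21]);
}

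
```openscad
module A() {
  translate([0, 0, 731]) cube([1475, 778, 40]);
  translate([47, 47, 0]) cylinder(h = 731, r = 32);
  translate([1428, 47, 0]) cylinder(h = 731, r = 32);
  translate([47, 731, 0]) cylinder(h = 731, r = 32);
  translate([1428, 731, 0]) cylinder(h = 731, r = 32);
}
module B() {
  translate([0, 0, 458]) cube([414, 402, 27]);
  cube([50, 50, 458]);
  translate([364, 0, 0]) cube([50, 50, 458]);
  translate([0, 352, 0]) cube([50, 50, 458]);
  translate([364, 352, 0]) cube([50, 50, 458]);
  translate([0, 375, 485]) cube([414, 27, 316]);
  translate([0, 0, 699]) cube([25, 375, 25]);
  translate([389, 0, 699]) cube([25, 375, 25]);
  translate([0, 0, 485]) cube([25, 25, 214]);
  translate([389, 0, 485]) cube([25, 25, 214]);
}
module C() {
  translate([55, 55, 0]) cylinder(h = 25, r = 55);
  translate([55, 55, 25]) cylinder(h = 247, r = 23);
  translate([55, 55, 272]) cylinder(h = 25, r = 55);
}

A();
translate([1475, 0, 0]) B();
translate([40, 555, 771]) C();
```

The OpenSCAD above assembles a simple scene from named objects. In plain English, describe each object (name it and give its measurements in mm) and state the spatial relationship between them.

A is a table: top 1475 mm (x) × 778 mm (y), 40 mm thick, upper face at z = 771 mm, on four round legs of 64 mm diameter, each leg's bounding box inset 15 mm from the nearest pair of top edges, running from z = 0 to the bottom of the top.

B is a chair: 414×402 mm seat, 27 mm thick, top at z = 485 mm, on four 50 mm square corner legs flush with the seat edges. A 27 mm thick backrest slab spans the full seat width, extending 316 mm above the seat top, its back face flush with the seat's +y edge. Two armrests of 25×25 mm section run along each side from the seat's front edge to the front of the backrest, top faces 239 mm above the seat top and outer faces flush with the seat's x-edges; a 25×25 mm post under the front of each armrest stands on the seat at the front corner.

C is a spool: two coaxial disc flanges of radius 55 mm and thickness 25 mm, joined by a core cylinder of radius 23 mm and height 247 mm. The lower flange rests on z = 0 and the three cylinders share a vertical axis.

The chair is against the table's +x side, with their −y faces flush. The spool is on top of the table.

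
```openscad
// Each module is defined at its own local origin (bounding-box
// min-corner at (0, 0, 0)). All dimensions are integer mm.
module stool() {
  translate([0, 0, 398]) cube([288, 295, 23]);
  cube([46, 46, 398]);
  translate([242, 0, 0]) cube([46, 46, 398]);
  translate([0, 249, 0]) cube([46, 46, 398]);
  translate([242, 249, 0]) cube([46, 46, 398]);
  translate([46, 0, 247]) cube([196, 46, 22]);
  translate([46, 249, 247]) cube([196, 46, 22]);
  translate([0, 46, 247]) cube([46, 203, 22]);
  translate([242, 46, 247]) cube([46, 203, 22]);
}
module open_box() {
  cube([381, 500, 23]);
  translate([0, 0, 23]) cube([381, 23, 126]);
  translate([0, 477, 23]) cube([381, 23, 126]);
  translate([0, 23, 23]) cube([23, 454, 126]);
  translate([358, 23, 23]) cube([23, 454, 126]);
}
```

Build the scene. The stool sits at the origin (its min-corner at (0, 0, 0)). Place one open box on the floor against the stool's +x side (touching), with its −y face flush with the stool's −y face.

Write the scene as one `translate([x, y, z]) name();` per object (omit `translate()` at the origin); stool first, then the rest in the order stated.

stool();
translate([288, 0, 0]) open_box();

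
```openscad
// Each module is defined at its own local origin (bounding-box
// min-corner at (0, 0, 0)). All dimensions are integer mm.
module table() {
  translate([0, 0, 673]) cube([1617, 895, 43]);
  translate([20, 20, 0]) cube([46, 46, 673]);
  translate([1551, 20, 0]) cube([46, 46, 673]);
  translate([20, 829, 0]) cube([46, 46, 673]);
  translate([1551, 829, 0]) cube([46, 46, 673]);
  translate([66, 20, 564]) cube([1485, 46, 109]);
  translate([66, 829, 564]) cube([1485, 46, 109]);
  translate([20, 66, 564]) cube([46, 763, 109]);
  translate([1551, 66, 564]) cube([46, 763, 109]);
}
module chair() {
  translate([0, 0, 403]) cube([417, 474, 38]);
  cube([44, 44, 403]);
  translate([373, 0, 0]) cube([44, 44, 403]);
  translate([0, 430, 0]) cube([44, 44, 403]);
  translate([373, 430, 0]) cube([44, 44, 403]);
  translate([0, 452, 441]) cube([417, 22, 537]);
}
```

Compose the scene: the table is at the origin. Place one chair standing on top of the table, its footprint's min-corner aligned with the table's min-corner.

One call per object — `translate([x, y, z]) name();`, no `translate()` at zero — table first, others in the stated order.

table();
translate([0, 0, 716]) chair();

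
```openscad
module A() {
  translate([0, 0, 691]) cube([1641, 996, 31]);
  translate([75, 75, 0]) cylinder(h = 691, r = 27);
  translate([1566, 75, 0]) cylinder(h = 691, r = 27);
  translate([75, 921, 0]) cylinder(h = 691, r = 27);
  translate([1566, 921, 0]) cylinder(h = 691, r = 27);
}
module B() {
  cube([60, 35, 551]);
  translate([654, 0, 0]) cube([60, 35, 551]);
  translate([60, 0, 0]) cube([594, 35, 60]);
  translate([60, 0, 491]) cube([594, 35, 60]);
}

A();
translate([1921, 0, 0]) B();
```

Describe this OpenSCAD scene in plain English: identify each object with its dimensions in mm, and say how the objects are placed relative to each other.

A is a table: top 1641 mm (x) × 996 mm (y), 31 mm thick, upper face at z = 722 mm, on four round legs of 54 mm diameter, each leg's bounding box inset 48 mm from the nearest pair of top edges, running from z = 0 to the bottom of the top.

B is a rectangular picture frame lying in the x–z plane (depth along y). The opening is 594 mm wide (x) by 431 mm tall (z), surrounded by a border 60 mm wide on all four sides. The frame is 35 mm deep and is made of two full-height vertical stiles with two horizontal rails fitted between them.

The picture frame is on the floor beside the table on its +x side.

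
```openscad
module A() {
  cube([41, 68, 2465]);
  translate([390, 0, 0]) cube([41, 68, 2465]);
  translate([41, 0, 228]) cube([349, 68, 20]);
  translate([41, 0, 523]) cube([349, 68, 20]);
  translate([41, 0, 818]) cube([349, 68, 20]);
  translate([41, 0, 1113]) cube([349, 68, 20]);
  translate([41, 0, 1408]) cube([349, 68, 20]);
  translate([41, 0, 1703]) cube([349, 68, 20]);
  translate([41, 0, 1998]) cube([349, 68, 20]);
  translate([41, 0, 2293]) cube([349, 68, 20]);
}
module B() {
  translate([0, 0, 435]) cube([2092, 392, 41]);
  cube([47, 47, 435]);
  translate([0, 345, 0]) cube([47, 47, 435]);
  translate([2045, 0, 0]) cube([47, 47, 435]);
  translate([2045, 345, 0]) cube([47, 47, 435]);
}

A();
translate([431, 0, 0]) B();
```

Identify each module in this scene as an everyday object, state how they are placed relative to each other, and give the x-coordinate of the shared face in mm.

The ladder's +x face and the bench's −x face are both at x = 431 mm.

A is a ladder. B is a bench. The bench is against the ladder's +x side, with their −y faces flush. The x-coordinate of the shared face is 431 mm.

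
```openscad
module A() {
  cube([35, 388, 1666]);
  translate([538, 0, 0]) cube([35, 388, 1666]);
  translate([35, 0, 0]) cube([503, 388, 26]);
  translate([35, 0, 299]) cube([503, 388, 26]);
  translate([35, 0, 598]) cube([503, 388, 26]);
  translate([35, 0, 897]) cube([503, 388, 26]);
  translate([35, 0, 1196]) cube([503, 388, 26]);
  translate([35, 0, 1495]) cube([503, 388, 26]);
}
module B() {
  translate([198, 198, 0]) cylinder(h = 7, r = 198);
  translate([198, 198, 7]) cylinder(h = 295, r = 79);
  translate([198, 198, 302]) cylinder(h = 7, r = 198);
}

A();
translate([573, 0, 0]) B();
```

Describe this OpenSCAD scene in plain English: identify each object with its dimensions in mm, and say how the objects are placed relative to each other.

A is an open bookshelf. Two side panels, each 35 mm thick, 388 mm deep and 1666 mm tall, stand 573 mm apart (outside-to-outside). Between them sit 6 shelves, each 26 mm thick and 388 mm deep, spanning the full gap between the sides. The bottom shelf rests on the floor (its underside at z = 0) and the clear gap between one shelf's top and the next shelf's underside is 273 mm.

B is a spool: two coaxial disc flanges of radius 198 mm and thickness 7 mm, joined by a core cylinder of radius 79 mm and height 295 mm. The lower flange rests on z = 0 and the three cylinders share a vertical axis.

The spool is against the bookshelf's +x side, with their −y faces flush.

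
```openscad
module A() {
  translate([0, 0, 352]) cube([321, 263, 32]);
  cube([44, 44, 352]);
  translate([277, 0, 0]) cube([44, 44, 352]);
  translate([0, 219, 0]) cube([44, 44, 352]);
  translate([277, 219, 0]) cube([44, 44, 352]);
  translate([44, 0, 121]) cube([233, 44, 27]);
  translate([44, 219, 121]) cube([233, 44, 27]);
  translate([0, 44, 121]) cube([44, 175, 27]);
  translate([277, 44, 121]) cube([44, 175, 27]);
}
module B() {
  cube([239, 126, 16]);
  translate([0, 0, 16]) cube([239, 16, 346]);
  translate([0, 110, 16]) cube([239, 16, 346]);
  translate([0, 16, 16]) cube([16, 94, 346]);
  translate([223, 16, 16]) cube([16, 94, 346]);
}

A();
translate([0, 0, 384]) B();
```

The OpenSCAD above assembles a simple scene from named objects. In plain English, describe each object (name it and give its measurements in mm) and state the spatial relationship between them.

A is a four-legged stool. The seat is a 321×263×32 mm slab whose top surface is at z = 384 mm; four square legs, each 44×44 mm in cross-section, run from the floor (z = 0) to the underside of the seat, each flush with a corner of the seat. Four stretchers, 44 mm wide and 27 mm tall, connect adjacent legs with their undersides at z = 121 mm, each running between the inner faces of the legs it joins and aligned with the legs' outer faces on the other axis.

B is an open storage box with external size 239×126×362 mm and wall thickness 16 mm (the base is also 16 mm thick). The base covers the whole footprint; the four walls stand on the base, with the y-facing walls full-width and the x-facing walls fitting between their inner faces.

The open box is on top of the stool.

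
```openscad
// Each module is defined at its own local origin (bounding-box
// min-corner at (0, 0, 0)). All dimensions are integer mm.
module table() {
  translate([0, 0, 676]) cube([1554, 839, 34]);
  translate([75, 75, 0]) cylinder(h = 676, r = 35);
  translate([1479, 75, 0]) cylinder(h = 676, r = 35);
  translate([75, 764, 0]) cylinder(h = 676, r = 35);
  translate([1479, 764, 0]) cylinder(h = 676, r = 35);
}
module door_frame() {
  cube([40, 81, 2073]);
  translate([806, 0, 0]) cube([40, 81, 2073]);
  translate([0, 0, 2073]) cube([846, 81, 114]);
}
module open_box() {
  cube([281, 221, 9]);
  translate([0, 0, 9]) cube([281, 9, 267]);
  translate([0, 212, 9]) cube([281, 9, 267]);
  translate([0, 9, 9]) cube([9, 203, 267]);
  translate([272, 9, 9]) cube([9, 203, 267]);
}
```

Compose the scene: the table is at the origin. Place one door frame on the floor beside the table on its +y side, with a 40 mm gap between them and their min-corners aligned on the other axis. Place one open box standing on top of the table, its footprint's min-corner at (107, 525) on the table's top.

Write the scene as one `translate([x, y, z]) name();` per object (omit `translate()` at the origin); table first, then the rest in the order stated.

table();
translate([0, 879, 0]) door_frame();
translate([107, 525, 710]) open_box();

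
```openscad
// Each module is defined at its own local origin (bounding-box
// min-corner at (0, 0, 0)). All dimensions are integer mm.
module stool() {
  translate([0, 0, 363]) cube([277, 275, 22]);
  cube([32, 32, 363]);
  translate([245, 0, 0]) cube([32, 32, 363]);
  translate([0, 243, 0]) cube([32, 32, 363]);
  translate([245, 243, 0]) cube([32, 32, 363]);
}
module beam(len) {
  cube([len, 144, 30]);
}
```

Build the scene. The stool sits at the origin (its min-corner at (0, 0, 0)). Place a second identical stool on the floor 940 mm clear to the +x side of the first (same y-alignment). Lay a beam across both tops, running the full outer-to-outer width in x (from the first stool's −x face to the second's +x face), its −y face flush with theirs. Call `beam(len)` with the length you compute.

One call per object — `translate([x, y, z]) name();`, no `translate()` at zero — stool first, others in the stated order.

stool();
translate([1217, 0, 0]) stool();
translate([0, 0, 385]) beam(1494);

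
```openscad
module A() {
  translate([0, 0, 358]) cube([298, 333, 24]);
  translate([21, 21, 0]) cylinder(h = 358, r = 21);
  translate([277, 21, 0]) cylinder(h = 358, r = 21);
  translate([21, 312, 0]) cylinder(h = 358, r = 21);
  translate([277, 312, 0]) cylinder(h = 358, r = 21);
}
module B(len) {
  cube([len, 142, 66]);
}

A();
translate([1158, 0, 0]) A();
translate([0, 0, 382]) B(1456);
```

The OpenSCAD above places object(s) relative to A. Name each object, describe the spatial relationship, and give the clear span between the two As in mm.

Second stool starts at x = 1158; first ends at x = 298; clear span = 1158 − 298 = 860 mm.

A is a stool. B is a beam. A beam spans the tops of two stools. The clear span between the two stools is 860 mm.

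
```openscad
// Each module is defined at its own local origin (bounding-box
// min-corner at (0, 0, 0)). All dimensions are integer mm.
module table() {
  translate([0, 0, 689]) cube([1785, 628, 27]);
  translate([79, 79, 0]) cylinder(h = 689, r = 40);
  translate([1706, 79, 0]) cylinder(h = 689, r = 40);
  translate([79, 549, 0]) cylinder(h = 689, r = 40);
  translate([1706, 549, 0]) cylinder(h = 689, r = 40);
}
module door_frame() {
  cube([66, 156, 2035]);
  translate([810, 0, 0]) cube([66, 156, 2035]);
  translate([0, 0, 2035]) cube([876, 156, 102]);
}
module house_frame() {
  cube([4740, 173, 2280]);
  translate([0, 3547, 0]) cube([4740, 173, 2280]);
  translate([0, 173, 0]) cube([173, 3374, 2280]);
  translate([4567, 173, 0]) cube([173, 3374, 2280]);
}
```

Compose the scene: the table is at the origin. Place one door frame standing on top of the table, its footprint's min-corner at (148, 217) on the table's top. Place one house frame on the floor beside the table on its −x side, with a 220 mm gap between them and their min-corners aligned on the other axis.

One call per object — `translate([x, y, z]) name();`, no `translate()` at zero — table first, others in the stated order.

table();
translate([148, 217, 716]) door_frame();
translate([-4960, 0, 0]) house_frame();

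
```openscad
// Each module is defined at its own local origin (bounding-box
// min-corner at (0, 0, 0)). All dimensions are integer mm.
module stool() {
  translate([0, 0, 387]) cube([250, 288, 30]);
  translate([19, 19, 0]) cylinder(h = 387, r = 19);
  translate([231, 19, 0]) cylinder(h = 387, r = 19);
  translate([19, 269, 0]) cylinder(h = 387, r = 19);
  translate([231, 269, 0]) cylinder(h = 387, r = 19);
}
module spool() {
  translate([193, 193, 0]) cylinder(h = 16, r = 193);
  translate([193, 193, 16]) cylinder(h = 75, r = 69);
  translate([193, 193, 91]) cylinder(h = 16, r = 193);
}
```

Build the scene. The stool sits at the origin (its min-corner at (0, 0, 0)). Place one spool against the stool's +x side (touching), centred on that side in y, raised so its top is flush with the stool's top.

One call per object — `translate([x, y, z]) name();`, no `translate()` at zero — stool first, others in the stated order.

stool();
translate([250, -49, 310]) spool();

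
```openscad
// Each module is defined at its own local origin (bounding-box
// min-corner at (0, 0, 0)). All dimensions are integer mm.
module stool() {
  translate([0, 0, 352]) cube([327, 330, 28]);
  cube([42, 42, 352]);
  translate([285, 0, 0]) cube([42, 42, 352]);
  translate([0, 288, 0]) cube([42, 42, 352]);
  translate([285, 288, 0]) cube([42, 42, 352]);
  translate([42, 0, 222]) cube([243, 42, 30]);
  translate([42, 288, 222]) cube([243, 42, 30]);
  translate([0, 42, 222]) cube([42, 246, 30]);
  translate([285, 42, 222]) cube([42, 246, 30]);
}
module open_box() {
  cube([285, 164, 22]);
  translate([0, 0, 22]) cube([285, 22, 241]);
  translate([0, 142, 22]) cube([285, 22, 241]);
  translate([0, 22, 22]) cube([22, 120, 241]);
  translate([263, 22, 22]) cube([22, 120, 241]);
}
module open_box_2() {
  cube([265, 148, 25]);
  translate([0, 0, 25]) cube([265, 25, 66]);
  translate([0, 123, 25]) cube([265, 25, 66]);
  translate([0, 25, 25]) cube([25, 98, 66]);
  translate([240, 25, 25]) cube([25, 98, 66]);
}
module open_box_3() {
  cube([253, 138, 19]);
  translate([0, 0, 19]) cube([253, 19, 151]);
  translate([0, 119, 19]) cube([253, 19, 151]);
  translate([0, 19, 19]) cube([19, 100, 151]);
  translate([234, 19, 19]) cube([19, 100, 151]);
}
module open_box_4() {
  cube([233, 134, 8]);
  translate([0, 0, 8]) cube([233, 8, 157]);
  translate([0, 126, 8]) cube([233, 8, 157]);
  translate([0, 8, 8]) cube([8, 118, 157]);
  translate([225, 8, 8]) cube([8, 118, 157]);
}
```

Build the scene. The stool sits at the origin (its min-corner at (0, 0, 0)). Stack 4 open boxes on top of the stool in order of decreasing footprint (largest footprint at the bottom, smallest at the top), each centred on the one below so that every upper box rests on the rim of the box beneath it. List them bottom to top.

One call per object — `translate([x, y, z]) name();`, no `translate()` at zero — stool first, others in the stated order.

stool();
translate([21, 83, 380]) open_box();
translate([31, 91, 643]) open_box_2();
translate([37, 96, 734]) open_box_3();
translate([47, 98, 904]) open_box_4();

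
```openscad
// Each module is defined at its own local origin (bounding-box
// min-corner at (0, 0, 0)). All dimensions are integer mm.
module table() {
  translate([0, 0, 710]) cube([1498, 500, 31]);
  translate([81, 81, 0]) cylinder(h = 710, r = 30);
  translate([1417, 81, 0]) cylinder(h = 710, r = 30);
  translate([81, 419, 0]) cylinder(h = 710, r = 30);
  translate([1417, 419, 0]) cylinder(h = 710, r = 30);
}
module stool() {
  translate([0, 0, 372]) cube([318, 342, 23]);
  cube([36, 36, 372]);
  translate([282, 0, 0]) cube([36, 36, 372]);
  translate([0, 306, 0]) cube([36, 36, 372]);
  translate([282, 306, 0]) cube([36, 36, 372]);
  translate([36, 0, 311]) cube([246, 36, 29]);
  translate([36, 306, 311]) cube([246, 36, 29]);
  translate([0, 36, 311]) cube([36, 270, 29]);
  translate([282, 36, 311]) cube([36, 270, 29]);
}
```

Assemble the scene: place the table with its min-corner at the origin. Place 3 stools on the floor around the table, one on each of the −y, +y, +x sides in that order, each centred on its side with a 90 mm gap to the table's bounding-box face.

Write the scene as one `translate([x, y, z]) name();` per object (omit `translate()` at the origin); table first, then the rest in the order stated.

table();
translate([590, -432, 0]) stool();
translate([590, 590, 0]) stool();
translate([1588, 79, 0]) stool();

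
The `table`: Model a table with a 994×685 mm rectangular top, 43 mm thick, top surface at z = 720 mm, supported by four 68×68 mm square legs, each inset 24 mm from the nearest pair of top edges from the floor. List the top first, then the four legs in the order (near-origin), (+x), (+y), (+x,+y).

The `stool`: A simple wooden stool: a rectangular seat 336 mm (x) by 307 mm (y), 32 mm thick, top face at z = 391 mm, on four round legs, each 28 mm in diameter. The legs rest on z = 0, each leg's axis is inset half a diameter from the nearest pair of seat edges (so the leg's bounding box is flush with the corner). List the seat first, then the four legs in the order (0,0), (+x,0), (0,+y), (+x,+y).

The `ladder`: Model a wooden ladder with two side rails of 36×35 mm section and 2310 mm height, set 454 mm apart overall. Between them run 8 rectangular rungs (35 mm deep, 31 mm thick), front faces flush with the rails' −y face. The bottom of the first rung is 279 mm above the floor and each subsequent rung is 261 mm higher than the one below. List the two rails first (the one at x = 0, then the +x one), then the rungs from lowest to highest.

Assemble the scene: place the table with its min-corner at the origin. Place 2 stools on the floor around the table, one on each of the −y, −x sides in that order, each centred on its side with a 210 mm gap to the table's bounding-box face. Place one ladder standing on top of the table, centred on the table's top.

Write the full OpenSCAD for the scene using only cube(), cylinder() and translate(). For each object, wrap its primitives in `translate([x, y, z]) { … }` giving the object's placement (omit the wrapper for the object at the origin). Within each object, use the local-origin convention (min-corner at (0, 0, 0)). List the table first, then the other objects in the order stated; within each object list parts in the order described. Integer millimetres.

translate([0, 0, 677]) cube([994, 685, 43]);
translate([24, 24, 0]) cube([68, 68, 677]);
translate([902, 24, 0]) cube([68, 68, 677]);
translate([24, 593, 0]) cube([68, 68, 677]);
translate([902, 593, 0]) cube([68, 68, 677]);
translate([329, -517, 0]) {
  translate([0, 0, 359]) cube([336, 307, 32]);
  translate([14, 14, 0]) cylinder(h = 359, r = 14);
  translate([322, 14, 0]) cylinder(h = 359, r = 14);
  translate([14, 293, 0]) cylinder(h = 359, r = 14);
  translate([322, 293, 0]) cylinder(h = 359, r = 14);
}
translate([-546, 189, 0]) {
  translate([0, 0, 359]) cube([336, 307, 32]);
  translate([14, 14, 0]) cylinder(h = 359, r = 14);
  translate([322, 14, 0]) cylinder(h = 359, r = 14);
  translate([14, 293, 0]) cylinder(h = 359, r = 14);
  translate([322, 293, 0]) cylinder(h = 359, r = 14);
}
translate([270, 325, 720]) {
  cube([36, 35, 2310]);
  translate([418, 0, 0]) cube([36, 35, 2310]);
  translate([36, 0, 279]) cube([382, 35, 31]);
  translate([36, 0, 540]) cube([382, 35, 31]);
  translate([36, 0, 801]) cube([382, 35, 31]);
  translate([36, 0, 1062]) cube([382, 35, 31]);
  translate([36, 0, 1323]) cube([382, 35, 31]);
  translate([36, 0, 1584]) cube([382, 35, 31]);
  translate([36, 0, 1845]) cube([382, 35, 31]);
  translate([36, 0, 2106]) cube([382, 35, 31]);
}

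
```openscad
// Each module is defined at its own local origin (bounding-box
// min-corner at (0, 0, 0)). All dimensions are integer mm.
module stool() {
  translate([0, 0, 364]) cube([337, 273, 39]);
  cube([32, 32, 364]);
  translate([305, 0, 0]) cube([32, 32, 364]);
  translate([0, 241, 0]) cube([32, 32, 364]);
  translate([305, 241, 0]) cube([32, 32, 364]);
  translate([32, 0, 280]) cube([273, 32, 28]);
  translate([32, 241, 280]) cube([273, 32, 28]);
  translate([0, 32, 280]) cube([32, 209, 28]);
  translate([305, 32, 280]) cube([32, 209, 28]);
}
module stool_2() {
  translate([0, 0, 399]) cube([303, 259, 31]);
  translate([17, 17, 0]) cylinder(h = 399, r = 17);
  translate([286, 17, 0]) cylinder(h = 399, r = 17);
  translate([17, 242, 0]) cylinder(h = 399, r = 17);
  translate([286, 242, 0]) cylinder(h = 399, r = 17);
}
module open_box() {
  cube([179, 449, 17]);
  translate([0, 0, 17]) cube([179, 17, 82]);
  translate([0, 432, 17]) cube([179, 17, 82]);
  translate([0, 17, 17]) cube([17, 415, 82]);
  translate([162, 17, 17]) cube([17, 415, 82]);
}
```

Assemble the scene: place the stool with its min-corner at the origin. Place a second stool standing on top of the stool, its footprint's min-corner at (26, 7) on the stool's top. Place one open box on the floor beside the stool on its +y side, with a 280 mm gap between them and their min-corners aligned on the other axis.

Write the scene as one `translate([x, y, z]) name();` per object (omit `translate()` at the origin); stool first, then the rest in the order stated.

stool();
translate([26, 7, 403]) stool_2();
translate([0, 553, 0]) open_box();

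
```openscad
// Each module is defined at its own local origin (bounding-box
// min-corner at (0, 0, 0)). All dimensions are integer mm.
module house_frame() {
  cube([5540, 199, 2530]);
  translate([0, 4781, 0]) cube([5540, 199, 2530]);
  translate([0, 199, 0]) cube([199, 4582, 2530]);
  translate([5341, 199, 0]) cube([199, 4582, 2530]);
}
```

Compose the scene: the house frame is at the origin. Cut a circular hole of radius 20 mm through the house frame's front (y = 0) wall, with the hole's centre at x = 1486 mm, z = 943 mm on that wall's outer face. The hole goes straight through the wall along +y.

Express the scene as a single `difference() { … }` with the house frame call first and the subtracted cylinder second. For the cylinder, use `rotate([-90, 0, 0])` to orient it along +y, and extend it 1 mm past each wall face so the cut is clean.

difference() {
  house_frame();
  translate([1486, -1, 943]) rotate([-90, 0, 0]) cylinder(h = 201, r = 20);
}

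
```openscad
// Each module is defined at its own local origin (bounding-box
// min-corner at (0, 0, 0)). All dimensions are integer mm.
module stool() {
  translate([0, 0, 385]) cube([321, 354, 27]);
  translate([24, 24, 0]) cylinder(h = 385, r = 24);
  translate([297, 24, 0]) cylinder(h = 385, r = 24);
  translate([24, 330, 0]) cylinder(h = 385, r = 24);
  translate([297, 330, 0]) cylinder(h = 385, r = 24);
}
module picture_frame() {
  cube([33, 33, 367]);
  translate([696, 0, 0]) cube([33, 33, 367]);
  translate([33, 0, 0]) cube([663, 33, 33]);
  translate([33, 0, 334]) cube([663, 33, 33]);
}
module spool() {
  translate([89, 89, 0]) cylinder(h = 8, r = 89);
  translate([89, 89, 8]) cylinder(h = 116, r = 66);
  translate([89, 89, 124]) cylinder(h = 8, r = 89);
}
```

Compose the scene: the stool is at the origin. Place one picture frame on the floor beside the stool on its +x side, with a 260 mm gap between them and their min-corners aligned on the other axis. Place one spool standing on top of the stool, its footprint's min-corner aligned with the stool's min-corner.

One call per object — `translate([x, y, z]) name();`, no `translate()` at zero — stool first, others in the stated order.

stool();
translate([581, 0, 0]) picture_frame();
translate([0, 0, 412]) spool();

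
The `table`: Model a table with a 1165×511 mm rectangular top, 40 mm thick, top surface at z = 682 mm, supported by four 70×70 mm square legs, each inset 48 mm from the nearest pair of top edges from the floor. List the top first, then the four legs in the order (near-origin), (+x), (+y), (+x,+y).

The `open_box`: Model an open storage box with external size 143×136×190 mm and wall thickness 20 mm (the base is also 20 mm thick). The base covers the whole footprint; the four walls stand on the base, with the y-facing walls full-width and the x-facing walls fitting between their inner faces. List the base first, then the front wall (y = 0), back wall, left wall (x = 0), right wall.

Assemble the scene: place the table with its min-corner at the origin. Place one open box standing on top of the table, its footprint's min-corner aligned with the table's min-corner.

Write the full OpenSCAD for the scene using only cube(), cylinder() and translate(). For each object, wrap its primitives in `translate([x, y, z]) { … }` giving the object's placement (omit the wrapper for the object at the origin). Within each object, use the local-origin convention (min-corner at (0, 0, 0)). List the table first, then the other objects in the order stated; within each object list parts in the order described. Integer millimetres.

translate([0, 0, 642]) cube([1165, 511, 40]);
translate([48, 48, 0]) cube([70, 70, 642]);
translate([1047, 48, 0]) cube([70, 70, 642]);
translate([48, 393, 0]) cube([70, 70, 642]);
translate([1047, 393, 0]) cube([70, 70, 642]);
translate([0, 0, 682]) {
  cube([143, 136, 20]);
  translate([0, 0, 20]) cube([143, 20, 170]);
  translate([0, 116, 20]) cube([143, 20, 170]);
  translate([0, 20, 20]) cube([20, 96, 170]);
  translate([123, 20, 20]) cube([20, 96, 170]);
}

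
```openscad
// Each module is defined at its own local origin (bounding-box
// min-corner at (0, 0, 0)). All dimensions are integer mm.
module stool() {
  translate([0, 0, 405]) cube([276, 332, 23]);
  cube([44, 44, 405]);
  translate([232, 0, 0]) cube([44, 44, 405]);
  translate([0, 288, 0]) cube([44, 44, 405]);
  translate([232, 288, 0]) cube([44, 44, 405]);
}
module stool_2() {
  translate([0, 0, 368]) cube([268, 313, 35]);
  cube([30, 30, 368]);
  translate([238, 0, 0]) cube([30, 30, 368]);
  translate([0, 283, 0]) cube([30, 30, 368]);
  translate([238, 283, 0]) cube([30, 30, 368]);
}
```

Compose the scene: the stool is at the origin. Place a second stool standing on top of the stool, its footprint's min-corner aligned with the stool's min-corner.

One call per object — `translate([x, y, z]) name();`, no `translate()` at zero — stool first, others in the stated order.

stool();
translate([0, 0, 428]) stool_2();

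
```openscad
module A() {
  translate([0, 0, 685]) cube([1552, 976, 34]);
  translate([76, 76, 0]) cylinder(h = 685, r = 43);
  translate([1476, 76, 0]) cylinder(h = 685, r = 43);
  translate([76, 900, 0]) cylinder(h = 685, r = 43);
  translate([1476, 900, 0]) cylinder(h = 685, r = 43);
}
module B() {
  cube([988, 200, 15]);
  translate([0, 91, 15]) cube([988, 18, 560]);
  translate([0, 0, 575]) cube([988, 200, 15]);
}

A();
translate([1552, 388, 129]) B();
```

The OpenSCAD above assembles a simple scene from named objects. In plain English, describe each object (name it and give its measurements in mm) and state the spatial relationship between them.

A is a table with a 1552×976 mm rectangular top, 34 mm thick, top surface at z = 719 mm, supported by four round legs of 86 mm diameter, each leg's bounding box inset 33 mm from the nearest pair of top edges, running from the floor.

B is an I-beam lying along x, 988 mm long. Overall section height 590 mm. Two flanges 200 mm wide (y) and 15 mm thick, one on the floor and one at the top; a web 18 mm thick runs between them, centred on the flange width.

The I-beam is beside the table with their tops flush at z = 719.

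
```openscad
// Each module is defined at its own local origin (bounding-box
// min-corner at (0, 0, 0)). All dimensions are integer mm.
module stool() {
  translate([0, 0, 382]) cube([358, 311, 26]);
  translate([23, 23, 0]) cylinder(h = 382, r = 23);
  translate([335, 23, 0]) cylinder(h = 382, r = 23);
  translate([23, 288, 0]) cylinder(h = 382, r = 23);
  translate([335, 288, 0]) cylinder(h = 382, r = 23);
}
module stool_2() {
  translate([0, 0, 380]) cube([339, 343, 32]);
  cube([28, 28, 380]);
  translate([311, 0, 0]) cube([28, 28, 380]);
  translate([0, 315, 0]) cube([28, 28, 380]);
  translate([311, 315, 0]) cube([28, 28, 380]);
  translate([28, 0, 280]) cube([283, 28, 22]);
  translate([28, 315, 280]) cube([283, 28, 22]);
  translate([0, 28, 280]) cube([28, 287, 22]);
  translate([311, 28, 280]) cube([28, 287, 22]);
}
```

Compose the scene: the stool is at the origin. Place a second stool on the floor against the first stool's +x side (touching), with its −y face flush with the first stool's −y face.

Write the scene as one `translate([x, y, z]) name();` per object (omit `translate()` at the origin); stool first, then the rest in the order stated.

stool();
translate([358, 0, 0]) stool_2();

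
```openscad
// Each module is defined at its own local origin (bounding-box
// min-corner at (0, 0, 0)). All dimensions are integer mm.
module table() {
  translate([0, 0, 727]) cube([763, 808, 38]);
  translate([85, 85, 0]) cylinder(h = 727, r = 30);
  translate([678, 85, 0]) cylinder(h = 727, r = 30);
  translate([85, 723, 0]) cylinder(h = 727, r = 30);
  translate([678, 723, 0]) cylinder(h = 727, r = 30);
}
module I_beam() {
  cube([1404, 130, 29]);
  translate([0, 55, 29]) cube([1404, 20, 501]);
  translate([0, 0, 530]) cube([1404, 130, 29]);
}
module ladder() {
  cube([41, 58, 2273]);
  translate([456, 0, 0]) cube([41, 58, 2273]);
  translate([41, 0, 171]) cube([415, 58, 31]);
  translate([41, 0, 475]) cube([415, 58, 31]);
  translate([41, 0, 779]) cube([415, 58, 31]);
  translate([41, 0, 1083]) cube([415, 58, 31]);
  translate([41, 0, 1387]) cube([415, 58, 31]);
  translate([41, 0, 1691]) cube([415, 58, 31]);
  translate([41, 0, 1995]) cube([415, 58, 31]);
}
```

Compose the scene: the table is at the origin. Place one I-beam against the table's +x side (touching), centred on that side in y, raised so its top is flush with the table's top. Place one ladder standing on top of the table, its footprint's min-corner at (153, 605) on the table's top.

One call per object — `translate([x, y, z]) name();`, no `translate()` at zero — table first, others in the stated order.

table();
translate([763, 339, 206]) I_beam();
translate([153, 605, 765]) ladder();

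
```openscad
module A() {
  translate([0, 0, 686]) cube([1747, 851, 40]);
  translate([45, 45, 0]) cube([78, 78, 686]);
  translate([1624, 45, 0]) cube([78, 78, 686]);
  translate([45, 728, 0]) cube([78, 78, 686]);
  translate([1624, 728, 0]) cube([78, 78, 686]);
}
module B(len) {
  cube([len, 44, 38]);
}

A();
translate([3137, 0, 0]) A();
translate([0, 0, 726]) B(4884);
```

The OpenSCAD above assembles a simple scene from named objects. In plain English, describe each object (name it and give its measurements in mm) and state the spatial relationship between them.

A is a table with a 1747×851 mm rectangular top, 40 mm thick, top surface at z = 726 mm, supported by four 78×78 mm square legs, each inset 45 mm from the nearest pair of top edges, running from the floor.

B is a rectangular beam 4884 mm long (x), 44 mm deep (y), 38 mm thick (z).

The beam spans the tops of two tables placed 1390 mm apart, resting at z = 726 mm.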